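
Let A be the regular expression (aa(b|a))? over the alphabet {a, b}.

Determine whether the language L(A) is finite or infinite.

The expression contains no Kleene star (every subexpression denotes a finite set), so L(A) is finite.

finite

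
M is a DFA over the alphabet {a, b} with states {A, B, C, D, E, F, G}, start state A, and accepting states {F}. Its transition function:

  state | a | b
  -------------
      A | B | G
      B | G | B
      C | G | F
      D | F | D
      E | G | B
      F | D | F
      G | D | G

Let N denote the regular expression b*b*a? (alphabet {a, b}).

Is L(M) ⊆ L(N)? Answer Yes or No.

The string baa is in L(M) but not in L(N).
So L(M) ⊄ L(N).

No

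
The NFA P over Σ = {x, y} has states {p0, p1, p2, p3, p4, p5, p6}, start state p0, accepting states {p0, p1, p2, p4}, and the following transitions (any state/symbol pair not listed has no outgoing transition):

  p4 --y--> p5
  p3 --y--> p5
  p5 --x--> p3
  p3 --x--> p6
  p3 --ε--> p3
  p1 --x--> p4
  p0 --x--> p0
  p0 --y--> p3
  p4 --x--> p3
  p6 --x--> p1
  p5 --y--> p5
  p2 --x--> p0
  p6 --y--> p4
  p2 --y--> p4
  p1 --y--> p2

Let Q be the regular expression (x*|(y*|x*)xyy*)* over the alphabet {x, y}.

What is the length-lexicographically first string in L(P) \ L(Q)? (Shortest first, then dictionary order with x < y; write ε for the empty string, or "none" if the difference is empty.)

yxx

The string yxx is accepted by P but not by Q.
No shorter string lies in the difference, and yxx is the lexicographically first length-3 string in L(P) \ L(Q).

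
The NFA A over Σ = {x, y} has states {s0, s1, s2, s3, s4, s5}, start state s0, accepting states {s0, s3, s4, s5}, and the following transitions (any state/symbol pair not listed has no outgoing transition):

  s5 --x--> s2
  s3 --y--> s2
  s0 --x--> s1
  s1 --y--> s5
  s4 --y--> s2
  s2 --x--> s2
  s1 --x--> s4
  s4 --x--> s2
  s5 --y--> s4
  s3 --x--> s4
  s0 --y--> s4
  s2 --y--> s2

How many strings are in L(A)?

5

The useful subgraph on states {s0, s1, s4, s5} is acyclic, so L(A) is finite; the longest accepting path visits 4 useful states, giving maximum string length 3.
Counting accepting paths from s0 by length: 1 of length 0, 1 of length 1, 2 of length 2, 1 of length 3. Total 5.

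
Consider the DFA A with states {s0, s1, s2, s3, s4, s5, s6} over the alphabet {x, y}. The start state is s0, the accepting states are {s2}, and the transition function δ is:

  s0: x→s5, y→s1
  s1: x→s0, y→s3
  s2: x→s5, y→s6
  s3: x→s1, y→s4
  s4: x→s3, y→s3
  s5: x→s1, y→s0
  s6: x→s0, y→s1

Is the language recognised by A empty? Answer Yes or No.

Yes

The states reachable from the start state are {s0, s1, s3, s4, s5}.
None of the accepting states {s2} is reachable, so no string is accepted and L(A) = ∅.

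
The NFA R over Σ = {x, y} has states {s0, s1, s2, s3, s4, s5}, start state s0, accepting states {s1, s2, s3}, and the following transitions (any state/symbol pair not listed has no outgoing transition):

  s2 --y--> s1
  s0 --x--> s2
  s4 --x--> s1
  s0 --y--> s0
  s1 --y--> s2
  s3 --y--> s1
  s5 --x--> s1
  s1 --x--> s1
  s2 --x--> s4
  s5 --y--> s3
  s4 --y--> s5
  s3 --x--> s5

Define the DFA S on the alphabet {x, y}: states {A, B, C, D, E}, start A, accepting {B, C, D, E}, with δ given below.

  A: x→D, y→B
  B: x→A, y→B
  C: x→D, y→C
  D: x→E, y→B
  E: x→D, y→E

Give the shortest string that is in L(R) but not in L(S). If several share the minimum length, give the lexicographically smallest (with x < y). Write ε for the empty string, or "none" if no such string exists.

yx

The string yx is accepted by R but not by S.
No shorter string lies in the difference, and yx is the lexicographically first length-2 string in L(R) \ L(S).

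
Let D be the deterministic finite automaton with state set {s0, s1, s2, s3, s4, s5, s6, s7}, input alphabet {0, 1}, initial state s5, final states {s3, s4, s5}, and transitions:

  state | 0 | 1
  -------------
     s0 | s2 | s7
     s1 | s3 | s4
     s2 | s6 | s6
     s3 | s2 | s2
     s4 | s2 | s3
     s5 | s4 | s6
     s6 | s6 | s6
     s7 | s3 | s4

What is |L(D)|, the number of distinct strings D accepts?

3

The useful subgraph on states {s3, s4, s5} is acyclic, so L(D) is finite; the longest accepting path visits 3 useful states, giving maximum string length 2.
Counting accepting paths from s5 by length: 1 of length 0, 1 of length 1, 1 of length 2. Total 3.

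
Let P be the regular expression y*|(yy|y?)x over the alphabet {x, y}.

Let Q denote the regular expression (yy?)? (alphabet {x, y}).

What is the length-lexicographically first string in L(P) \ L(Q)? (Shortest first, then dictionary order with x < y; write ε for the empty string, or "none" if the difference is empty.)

The string x is accepted by P but not by Q.
No shorter string lies in the difference, and x is the lexicographically first length-1 string in L(P) \ L(Q).

x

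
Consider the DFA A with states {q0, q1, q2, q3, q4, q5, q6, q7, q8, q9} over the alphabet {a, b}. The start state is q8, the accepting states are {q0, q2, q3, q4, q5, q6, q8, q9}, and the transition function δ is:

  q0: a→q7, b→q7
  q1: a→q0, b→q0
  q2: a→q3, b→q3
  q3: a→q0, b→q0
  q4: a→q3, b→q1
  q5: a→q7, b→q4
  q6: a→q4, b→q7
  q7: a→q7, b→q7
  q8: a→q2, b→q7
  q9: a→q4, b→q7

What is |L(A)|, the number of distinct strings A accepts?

8

The useful subgraph on states {q0, q2, q3, q8} is acyclic, so L(A) is finite; the longest accepting path visits 4 useful states, giving maximum string length 3.
Counting accepting paths from q8 by length: 1 of length 0, 1 of length 1, 2 of length 2, 4 of length 3. Total 8.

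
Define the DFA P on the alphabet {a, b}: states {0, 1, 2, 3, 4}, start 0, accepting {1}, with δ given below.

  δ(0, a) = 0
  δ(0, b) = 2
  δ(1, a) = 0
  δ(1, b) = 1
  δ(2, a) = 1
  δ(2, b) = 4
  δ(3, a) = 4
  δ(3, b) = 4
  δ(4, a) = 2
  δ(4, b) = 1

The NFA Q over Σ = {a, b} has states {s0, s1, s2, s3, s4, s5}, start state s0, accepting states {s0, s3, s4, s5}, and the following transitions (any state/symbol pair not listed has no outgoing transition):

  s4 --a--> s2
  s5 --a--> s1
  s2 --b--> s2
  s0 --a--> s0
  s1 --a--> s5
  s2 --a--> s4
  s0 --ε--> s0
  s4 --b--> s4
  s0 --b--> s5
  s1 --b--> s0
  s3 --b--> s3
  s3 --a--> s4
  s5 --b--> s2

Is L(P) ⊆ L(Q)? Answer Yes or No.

The string ba is in L(P) but not in L(Q).
So L(P) ⊄ L(Q).

No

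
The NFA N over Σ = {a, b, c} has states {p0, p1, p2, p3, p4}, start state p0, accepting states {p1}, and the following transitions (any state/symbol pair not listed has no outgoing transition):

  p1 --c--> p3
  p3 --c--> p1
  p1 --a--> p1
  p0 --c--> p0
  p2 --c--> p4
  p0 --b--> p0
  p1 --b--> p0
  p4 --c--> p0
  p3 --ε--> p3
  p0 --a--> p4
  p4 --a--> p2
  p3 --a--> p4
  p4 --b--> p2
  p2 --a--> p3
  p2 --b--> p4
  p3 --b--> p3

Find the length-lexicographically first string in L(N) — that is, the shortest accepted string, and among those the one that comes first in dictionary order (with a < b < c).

A breadth-first search from p0 reaches an accepting state first via the path p0 → p4 → p2 → p3 → p1 on input aaac.
No string of length < 4 is accepted (BFS exhausts all shorter strings without reaching an accepting state), and aaac is the lexicographically least accepting string of length 4.

aaac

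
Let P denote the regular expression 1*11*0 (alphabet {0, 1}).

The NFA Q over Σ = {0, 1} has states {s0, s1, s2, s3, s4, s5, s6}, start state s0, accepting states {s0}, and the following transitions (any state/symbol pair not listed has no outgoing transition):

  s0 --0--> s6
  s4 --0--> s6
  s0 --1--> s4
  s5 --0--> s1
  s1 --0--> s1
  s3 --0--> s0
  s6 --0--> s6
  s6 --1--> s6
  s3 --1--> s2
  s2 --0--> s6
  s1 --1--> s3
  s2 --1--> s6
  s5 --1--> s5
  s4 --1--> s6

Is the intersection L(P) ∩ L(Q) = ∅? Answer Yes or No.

Converting the expression P to a DFA (subset construction, then merging equivalent states) gives the minimal DFA with states {p0, p1, p2, p3}, start state p0, accepting states {p3} and transitions p0: 0→p1, 1→p2; p1: 0→p1, 1→p1; p2: 0→p3, 1→p2; p3: 0→p1, 1→p1.
Exploring the product automaton P × Q from the start pair (p0, s0), following both machines on each input symbol, reaches 5 state pairs: (p0, s0), (p1, s6), (p2, s4), (p3, s6), (p2, s6).
P accepts in {p3} and Q accepts in {s0}; no reachable pair has both components accepting, so no string drives both machines to acceptance simultaneously and L(P) ∩ L(Q) = ∅.
So no string is accepted by both, and the intersection is empty.

Yes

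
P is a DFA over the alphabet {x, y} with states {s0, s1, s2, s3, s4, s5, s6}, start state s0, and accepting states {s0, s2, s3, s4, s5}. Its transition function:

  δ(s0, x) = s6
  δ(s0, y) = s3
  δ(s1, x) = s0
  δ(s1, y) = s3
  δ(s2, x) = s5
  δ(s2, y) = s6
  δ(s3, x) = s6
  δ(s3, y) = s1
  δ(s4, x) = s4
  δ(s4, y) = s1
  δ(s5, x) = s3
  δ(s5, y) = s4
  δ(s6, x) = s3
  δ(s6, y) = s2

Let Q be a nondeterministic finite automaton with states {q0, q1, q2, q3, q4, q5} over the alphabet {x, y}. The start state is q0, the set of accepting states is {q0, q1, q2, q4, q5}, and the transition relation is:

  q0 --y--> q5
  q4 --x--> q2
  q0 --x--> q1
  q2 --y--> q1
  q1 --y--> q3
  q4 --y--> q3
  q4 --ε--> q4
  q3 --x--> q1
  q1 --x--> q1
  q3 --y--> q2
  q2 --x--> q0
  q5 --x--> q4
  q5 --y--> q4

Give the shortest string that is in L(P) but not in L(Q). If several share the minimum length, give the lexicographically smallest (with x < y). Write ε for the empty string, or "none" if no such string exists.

The string xy is accepted by P but not by Q.
No shorter string lies in the difference, and xy is the lexicographically first length-2 string in L(P) \ L(Q).

xy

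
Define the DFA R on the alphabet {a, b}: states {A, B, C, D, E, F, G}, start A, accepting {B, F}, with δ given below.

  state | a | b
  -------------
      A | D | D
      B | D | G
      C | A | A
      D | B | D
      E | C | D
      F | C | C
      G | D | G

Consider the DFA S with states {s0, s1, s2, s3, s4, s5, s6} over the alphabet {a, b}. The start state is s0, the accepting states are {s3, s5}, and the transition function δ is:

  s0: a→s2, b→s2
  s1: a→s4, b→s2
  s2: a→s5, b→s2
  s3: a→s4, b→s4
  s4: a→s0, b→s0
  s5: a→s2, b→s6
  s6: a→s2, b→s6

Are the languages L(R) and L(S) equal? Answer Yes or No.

Yes

Exploring the product automaton R × S from the start pair (A, s0), following both machines on each input symbol, reaches 4 state pairs: (A, s0), (D, s2), (B, s5), (G, s6).
R accepts in {B, F} and S accepts in {s3, s5}. In every reachable pair the two components are either both accepting — (B, s5) — or both non-accepting, so no string is accepted by exactly one of the machines: L(R) \ L(S) and L(S) \ L(R) are both empty.
Hence every string is accepted by R iff it is accepted by S, and the two languages coincide.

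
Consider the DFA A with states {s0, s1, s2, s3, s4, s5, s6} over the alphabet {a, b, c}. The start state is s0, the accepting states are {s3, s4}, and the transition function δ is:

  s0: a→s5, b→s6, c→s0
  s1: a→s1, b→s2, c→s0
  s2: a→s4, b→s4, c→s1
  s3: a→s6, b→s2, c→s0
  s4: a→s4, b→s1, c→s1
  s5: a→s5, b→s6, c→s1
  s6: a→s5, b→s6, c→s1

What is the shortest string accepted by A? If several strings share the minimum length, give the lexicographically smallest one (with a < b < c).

A breadth-first search from s0 reaches an accepting state first via the path s0 → s5 → s1 → s2 → s4 on input acba.
No string of length < 4 is accepted (BFS exhausts all shorter strings without reaching an accepting state), and acba is the lexicographically least accepting string of length 4.

acba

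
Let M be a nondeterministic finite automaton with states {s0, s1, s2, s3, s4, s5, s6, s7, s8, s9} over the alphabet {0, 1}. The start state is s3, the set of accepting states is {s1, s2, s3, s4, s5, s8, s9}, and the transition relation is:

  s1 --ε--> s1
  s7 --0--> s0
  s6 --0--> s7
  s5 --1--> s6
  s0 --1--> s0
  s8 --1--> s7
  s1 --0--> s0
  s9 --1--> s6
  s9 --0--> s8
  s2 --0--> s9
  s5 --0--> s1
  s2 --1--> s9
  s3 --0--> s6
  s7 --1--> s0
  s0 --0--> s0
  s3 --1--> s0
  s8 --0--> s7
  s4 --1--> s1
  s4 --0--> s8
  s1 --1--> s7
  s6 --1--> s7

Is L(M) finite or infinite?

The useful states (reachable from s3 and able to reach an accepting state) are {s3}.
Restricted to these states the transition graph has no cycle, so every accepting path has bounded length and L is finite.

finite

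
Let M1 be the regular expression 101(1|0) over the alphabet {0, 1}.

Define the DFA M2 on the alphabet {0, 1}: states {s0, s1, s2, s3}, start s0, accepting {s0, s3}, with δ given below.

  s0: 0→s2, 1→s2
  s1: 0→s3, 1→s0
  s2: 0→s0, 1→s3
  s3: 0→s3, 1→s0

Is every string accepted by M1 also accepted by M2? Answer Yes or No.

Converting the expression M1 to a DFA (subset construction, then merging equivalent states) gives the minimal DFA with states {r0, r1, r2, r3, r4, r5}, start state r0, accepting states {r5} and transitions r0: 0→r1, 1→r2; r1: 0→r1, 1→r1; r2: 0→r3, 1→r1; r3: 0→r1, 1→r4; r4: 0→r5, 1→r5; r5: 0→r1, 1→r1.
Exploring the product automaton M1 × M2 from the start pair (r0, s0), following both machines on each input symbol, reaches 9 state pairs: (r0, s0), (r1, s2), (r2, s2), (r1, s0), (r1, s3), (r3, s0), (r4, s2), (r5, s0), (r5, s3).
M1 accepts in {r5} and M2 accepts in {s0, s3}. The reachable pairs whose M1-component is accepting are (r5, s0), (r5, s3); in each of them the M2-component is accepting too, so the product for L(M1) \ L(M2) (M1-component accepting, M2-component rejecting) has no reachable accepting pair and the difference is empty.
Hence every string in L(M1) is also in L(M2).

Yes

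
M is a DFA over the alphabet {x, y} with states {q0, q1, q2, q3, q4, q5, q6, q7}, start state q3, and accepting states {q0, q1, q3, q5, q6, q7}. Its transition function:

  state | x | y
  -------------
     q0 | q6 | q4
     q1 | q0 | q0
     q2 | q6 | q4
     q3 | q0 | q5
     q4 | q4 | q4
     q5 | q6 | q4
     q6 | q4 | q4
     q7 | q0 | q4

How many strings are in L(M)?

The useful subgraph on states {q0, q3, q5, q6} is acyclic, so L(M) is finite; the longest accepting path visits 3 useful states, giving maximum string length 2.
Counting accepting paths from q3 by length: 1 of length 0, 2 of length 1, 2 of length 2. Total 5.

5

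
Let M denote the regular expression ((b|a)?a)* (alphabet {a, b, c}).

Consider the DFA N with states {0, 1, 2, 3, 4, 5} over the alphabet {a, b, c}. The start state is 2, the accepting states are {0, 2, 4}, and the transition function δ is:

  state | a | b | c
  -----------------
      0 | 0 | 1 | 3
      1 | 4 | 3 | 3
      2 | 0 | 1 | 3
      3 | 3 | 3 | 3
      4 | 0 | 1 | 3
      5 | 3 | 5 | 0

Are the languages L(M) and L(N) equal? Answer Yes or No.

Converting the expression M to a DFA (subset construction, then merging equivalent states) gives the minimal DFA with states {m0, m1, m2}, start state m0, accepting states {m0} and transitions m0: a→m0, b→m1, c→m2; m1: a→m0, b→m2, c→m2; m2: a→m2, b→m2, c→m2.
Exploring the product automaton M × N from the start pair (m0, 2), following both machines on each input symbol, reaches 5 state pairs: (m0, 2), (m0, 0), (m1, 1), (m2, 3), (m0, 4).
M accepts in {m0} and N accepts in {0, 2, 4}. In every reachable pair the two components are either both accepting — (m0, 2), (m0, 0), (m0, 4) — or both non-accepting, so no string is accepted by exactly one of the machines: L(M) \ L(N) and L(N) \ L(M) are both empty.
Hence every string is accepted by M iff it is accepted by N, and the two languages coincide.

Yes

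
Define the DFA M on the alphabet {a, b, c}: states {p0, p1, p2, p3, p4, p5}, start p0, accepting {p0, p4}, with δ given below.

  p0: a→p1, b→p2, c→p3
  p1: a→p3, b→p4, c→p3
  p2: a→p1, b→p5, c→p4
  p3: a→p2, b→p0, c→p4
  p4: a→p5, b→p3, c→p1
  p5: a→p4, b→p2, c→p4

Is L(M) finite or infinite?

State p0 is reachable from the start and can reach an accepting state, and it lies on the cycle p0 → p1 → p3 → p0.
Traversing that cycle any number of times yields accepted strings of unbounded length, so the language is infinite.

infinite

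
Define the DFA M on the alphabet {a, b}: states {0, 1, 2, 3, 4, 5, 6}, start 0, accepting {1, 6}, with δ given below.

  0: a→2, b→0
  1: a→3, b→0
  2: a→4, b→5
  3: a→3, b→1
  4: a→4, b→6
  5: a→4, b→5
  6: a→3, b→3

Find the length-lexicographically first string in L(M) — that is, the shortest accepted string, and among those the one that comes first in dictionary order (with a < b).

aab

A breadth-first search from 0 reaches an accepting state first via the path 0 → 2 → 4 → 6 on input aab.
No string of length < 3 is accepted (BFS exhausts all shorter strings without reaching an accepting state), and aab is the lexicographically least accepting string of length 3.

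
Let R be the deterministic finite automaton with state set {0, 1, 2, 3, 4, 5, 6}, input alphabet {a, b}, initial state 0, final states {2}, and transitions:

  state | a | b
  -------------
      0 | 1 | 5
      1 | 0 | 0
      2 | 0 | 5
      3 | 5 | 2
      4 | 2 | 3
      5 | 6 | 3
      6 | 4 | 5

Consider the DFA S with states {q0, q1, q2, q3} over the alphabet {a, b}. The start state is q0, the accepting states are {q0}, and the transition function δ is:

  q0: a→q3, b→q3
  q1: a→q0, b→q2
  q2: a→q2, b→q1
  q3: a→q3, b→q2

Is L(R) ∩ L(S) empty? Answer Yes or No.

Exploring the product automaton R × S from the start pair (0, q0), following both machines on each input symbol, reaches 22 state pairs: (0, q0), (1, q3), (5, q3), (0, q3), (0, q2), (6, q3), (3, q2), (5, q2), (1, q2), (5, q1), (4, q3), (2, q1), (6, q2), (3, q1), (0, q1), (6, q0), (2, q3), (4, q2), (5, q0), (2, q2), (1, q0), (3, q3).
R accepts in {2} and S accepts in {q0}; no reachable pair has both components accepting, so no string drives both machines to acceptance simultaneously and L(R) ∩ L(S) = ∅.
So no string is accepted by both, and the intersection is empty.

Yes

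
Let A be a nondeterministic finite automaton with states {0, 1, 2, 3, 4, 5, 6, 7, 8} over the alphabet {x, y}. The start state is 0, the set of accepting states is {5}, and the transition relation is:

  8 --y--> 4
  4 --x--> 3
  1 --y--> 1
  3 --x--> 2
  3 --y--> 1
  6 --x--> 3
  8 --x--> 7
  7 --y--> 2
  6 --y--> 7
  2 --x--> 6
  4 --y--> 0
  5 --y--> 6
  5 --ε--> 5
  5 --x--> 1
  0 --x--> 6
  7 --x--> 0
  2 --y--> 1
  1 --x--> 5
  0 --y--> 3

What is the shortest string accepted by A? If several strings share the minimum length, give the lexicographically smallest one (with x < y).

A breadth-first search from 0 reaches an accepting state first via the path 0 → 3 → 1 → 5 on input yyx.
No string of length < 3 is accepted (BFS exhausts all shorter strings without reaching an accepting state), and yyx is the lexicographically least accepting string of length 3.

yyx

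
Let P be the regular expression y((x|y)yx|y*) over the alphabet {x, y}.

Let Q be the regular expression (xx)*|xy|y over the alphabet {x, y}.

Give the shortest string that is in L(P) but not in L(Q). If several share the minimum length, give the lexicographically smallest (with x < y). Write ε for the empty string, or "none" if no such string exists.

The string yy is accepted by P but not by Q.
No shorter string lies in the difference, and yy is the lexicographically first length-2 string in L(P) \ L(Q).

yy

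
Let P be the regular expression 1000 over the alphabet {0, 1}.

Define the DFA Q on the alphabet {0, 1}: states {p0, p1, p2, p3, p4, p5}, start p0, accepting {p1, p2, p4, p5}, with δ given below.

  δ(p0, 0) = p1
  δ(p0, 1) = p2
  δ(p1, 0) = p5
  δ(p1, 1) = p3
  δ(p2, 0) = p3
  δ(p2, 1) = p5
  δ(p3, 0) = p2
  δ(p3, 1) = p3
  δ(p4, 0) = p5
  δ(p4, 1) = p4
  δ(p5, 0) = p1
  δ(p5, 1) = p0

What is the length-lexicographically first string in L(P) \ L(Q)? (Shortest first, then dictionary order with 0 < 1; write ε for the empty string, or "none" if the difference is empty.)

1000

The string 1000 is accepted by P but not by Q.
No shorter string lies in the difference, and 1000 is the lexicographically first length-4 string in L(P) \ L(Q).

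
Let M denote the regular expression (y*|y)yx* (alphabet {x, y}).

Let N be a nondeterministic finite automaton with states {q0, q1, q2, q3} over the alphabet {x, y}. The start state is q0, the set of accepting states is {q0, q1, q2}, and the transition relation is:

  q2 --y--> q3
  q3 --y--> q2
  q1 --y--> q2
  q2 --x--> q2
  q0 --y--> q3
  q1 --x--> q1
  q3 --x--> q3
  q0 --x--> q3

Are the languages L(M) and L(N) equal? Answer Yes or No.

The string y is accepted by M but rejected by N.
So L(M) ≠ L(N).

No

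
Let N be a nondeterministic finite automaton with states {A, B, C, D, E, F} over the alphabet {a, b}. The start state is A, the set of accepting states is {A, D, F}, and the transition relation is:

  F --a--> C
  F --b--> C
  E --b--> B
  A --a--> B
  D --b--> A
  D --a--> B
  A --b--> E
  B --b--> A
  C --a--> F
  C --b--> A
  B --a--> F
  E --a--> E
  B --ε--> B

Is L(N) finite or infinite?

State A is reachable from the start and can reach an accepting state, and it lies on the cycle A → B → A.
Traversing that cycle any number of times yields accepted strings of unbounded length, so the language is infinite.

infinite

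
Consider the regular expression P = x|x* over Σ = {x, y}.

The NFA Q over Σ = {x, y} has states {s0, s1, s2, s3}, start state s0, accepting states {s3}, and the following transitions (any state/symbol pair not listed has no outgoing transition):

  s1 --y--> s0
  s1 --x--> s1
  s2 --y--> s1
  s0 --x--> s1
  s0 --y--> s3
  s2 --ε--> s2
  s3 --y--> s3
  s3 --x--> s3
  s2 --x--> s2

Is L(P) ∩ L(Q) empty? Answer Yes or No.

Yes

Converting the expression P to a DFA (subset construction, then merging equivalent states) gives the minimal DFA with states {p0, p1}, start state p0, accepting states {p0} and transitions p0: x→p0, y→p1; p1: x→p1, y→p1.
Exploring the product automaton P × Q from the start pair (p0, s0), following both machines on each input symbol, reaches 5 state pairs: (p0, s0), (p0, s1), (p1, s3), (p1, s0), (p1, s1).
P accepts in {p0} and Q accepts in {s3}; no reachable pair has both components accepting, so no string drives both machines to acceptance simultaneously and L(P) ∩ L(Q) = ∅.
So no string is accepted by both, and the intersection is empty.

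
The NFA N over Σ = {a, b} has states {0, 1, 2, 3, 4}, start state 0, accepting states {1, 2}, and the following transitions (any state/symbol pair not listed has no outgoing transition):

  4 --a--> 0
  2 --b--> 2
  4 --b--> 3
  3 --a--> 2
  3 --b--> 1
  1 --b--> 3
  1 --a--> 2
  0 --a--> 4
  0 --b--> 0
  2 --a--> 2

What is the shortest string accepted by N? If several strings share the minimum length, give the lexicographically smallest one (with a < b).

aba

A breadth-first search from 0 reaches an accepting state first via the path 0 → 4 → 3 → 2 on input aba.
No string of length < 3 is accepted (BFS exhausts all shorter strings without reaching an accepting state), and aba is the lexicographically least accepting string of length 3.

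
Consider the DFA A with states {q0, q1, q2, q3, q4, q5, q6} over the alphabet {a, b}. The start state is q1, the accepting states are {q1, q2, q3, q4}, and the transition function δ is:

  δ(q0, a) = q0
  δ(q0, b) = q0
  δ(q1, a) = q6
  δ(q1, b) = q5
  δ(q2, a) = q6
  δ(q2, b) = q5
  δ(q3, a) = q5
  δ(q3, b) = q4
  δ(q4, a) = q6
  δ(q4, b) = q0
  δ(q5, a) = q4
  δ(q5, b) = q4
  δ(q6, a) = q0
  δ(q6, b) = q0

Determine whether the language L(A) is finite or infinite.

finite

The useful states (reachable from q1 and able to reach an accepting state) are {q1, q4, q5}.
Restricted to these states the transition graph has no cycle, so every accepting path has bounded length and L is finite.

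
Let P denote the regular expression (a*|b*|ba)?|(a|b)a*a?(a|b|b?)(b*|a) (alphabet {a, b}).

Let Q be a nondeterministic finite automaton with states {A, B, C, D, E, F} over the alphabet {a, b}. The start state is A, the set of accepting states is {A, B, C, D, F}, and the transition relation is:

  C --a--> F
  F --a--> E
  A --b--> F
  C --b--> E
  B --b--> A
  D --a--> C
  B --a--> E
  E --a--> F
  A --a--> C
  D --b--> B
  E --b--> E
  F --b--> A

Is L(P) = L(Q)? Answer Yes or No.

The string ab is accepted by P but rejected by Q.
So L(P) ≠ L(Q).

No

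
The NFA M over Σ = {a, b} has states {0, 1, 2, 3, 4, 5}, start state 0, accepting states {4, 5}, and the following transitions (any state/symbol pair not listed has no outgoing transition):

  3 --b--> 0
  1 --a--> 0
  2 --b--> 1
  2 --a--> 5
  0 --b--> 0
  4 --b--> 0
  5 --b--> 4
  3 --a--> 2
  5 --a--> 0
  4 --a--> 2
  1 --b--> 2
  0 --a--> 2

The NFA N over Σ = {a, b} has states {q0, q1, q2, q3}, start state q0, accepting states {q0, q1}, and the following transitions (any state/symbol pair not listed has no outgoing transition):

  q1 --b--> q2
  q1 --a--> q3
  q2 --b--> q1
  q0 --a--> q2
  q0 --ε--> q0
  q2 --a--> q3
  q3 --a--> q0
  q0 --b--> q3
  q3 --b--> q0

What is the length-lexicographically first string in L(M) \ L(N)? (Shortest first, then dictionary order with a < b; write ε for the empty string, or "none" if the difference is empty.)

aa

The string aa is accepted by M but not by N.
No shorter string lies in the difference, and aa is the lexicographically first length-2 string in L(M) \ L(N).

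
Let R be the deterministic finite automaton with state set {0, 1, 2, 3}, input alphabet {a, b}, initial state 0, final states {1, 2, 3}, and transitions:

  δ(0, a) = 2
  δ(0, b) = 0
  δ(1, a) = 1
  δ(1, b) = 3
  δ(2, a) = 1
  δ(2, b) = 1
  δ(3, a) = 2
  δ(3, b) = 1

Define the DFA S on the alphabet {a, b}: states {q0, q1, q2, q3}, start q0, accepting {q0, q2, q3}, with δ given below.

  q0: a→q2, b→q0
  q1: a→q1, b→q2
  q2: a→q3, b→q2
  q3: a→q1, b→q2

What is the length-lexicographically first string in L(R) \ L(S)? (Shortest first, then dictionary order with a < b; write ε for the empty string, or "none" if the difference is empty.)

aaa

The string aaa is accepted by R but not by S.
No shorter string lies in the difference, and aaa is the lexicographically first length-3 string in L(R) \ L(S).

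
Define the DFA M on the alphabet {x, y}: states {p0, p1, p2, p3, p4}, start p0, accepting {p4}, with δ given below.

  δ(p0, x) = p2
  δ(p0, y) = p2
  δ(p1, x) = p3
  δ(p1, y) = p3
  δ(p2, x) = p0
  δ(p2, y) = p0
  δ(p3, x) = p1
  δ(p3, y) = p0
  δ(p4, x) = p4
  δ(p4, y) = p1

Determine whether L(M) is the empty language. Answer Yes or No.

Yes

The states reachable from the start state are {p0, p2}.
None of the accepting states {p4} is reachable, so no string is accepted and L(M) = ∅.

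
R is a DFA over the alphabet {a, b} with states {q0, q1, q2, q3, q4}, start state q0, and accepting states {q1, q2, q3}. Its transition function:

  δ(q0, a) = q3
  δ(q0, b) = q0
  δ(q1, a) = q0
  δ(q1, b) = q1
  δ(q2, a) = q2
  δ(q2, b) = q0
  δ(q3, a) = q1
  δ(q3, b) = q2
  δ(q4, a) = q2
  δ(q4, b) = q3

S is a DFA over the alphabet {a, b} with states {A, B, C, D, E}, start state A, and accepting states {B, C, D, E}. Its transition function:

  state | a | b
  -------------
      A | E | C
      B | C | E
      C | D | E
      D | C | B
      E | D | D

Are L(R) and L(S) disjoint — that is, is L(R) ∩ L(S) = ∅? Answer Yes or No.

No

The string a is accepted by both R and S.
Hence L(R) ∩ L(S) ≠ ∅.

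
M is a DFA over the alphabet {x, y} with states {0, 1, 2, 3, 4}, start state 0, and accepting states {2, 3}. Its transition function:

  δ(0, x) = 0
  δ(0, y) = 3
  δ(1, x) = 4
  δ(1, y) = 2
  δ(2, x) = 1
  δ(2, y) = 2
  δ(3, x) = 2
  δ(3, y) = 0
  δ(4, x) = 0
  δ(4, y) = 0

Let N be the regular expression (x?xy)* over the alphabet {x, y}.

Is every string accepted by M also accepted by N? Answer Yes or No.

The string y is in L(M) but not in L(N).
So L(M) ⊄ L(N).

No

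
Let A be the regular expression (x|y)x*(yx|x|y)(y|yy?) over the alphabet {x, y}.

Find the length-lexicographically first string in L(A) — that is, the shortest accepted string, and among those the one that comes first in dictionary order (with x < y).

By inspection of the expression, no string of length less than 3 matches, and xxy is the lexicographically first match of length 3.

xxy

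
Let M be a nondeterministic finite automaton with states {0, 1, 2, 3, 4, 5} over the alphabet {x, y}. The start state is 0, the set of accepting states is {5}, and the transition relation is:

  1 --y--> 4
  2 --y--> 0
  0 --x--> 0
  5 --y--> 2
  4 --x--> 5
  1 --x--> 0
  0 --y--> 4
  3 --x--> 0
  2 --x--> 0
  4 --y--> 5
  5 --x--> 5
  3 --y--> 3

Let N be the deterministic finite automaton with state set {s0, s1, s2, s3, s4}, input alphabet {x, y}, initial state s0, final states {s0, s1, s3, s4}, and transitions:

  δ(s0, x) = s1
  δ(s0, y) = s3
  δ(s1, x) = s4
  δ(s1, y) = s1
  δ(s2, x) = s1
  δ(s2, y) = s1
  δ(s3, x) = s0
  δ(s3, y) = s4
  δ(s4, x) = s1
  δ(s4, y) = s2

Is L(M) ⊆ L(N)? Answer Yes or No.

Yes

Exploring the product automaton M × N from the start pair (0, s0), following both machines on each input symbol, reaches 12 state pairs: (0, s0), (0, s1), (4, s3), (0, s4), (4, s1), (5, s0), (5, s4), (4, s2), (5, s1), (2, s3), (2, s2), (2, s1).
M accepts in {5} and N accepts in {s0, s1, s3, s4}. The reachable pairs whose M-component is accepting are (5, s0), (5, s4), (5, s1); in each of them the N-component is accepting too, so the product for L(M) \ L(N) (M-component accepting, N-component rejecting) has no reachable accepting pair and the difference is empty.
Hence every string in L(M) is also in L(N).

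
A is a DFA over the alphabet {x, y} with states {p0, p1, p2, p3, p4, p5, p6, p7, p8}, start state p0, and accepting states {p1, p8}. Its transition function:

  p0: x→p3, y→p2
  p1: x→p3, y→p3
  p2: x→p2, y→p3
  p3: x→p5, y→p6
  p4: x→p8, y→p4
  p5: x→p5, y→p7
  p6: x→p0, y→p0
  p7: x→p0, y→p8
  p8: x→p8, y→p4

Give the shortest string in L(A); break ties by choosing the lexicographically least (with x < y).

A breadth-first search from p0 reaches an accepting state first via the path p0 → p3 → p5 → p7 → p8 on input xxyy.
No string of length < 4 is accepted (BFS exhausts all shorter strings without reaching an accepting state), and xxyy is the lexicographically least accepting string of length 4.

xxyy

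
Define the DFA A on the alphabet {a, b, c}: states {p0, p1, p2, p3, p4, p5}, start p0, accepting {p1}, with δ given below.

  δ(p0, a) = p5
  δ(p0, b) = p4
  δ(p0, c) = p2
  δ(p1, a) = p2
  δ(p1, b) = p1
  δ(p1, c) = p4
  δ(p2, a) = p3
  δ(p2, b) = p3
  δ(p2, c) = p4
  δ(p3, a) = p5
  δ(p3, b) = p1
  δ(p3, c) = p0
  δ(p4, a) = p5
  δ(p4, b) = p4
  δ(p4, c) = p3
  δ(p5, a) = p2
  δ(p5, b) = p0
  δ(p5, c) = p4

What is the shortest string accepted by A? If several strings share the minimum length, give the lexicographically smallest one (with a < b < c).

bcb

A breadth-first search from p0 reaches an accepting state first via the path p0 → p4 → p3 → p1 on input bcb.
No string of length < 3 is accepted (BFS exhausts all shorter strings without reaching an accepting state), and bcb is the lexicographically least accepting string of length 3.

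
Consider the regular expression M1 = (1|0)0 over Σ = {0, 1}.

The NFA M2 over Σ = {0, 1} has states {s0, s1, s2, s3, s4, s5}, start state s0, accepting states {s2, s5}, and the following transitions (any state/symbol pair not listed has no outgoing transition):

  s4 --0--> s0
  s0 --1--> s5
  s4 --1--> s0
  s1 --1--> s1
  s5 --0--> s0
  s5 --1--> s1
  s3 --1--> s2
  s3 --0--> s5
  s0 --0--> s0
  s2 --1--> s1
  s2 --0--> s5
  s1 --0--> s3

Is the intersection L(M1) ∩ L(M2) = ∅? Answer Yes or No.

Converting the expression M1 to a DFA (subset construction, then merging equivalent states) gives the minimal DFA with states {r0, r1, r2, r3}, start state r0, accepting states {r2} and transitions r0: 0→r1, 1→r1; r1: 0→r2, 1→r3; r2: 0→r3, 1→r3; r3: 0→r3, 1→r3.
Exploring the product automaton M1 × M2 from the start pair (r0, s0), following both machines on each input symbol, reaches 9 state pairs: (r0, s0), (r1, s0), (r1, s5), (r2, s0), (r3, s5), (r3, s1), (r3, s0), (r3, s3), (r3, s2).
M1 accepts in {r2} and M2 accepts in {s2, s5}; no reachable pair has both components accepting, so no string drives both machines to acceptance simultaneously and L(M1) ∩ L(M2) = ∅.
So no string is accepted by both, and the intersection is empty.

Yes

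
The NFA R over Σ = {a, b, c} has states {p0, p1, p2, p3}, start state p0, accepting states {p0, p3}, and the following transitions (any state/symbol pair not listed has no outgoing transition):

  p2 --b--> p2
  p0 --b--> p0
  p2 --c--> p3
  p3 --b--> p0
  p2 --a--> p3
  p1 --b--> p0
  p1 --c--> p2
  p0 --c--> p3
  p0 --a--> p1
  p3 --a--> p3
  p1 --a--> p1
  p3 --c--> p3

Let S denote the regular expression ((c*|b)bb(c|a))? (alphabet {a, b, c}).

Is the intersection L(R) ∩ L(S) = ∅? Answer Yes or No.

The empty string ε is accepted by both R and S.
Hence L(R) ∩ L(S) ≠ ∅.

No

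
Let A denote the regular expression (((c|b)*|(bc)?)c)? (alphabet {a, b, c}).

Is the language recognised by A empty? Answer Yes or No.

The empty string ε matches the expression, so it belongs to L(A).
Since L(A) contains at least one string, it is not empty.

No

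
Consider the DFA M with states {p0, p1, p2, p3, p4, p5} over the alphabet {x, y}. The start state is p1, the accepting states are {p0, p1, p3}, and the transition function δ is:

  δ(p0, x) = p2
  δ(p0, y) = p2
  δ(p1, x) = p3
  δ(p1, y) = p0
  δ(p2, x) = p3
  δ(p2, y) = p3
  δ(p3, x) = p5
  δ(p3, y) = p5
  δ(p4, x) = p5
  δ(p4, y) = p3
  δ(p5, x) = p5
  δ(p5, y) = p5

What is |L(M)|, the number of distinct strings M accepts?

7

The useful subgraph on states {p0, p1, p2, p3} is acyclic, so L(M) is finite; the longest accepting path visits 4 useful states, giving maximum string length 3.
Counting accepting paths from p1 by length: 1 of length 0, 2 of length 1, 4 of length 3. Total 7.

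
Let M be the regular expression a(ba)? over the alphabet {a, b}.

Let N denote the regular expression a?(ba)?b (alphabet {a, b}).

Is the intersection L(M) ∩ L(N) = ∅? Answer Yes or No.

Yes

Converting the expression M to a DFA (subset construction, then merging equivalent states) gives the minimal DFA with states {m0, m1, m2, m3, m4}, start state m0, accepting states {m1, m4} and transitions m0: a→m1, b→m2; m1: a→m2, b→m3; m2: a→m2, b→m2; m3: a→m4, b→m2; m4: a→m2, b→m2.
Converting the expression N to a DFA (subset construction, then merging equivalent states) gives the minimal DFA with states {n0, n1, n2, n3, n4, n5}, start state n0, accepting states {n2, n5} and transitions n0: a→n1, b→n2; n1: a→n3, b→n2; n2: a→n4, b→n3; n3: a→n3, b→n3; n4: a→n3, b→n5; n5: a→n3, b→n3.
Exploring the product automaton M × N from the start pair (m0, n0), following both machines on each input symbol, reaches 8 state pairs: (m0, n0), (m1, n1), (m2, n2), (m2, n3), (m3, n2), (m2, n4), (m4, n4), (m2, n5).
M accepts in {m1, m4} and N accepts in {n2, n5}; no reachable pair has both components accepting, so no string drives both machines to acceptance simultaneously and L(M) ∩ L(N) = ∅.
So no string is accepted by both, and the intersection is empty.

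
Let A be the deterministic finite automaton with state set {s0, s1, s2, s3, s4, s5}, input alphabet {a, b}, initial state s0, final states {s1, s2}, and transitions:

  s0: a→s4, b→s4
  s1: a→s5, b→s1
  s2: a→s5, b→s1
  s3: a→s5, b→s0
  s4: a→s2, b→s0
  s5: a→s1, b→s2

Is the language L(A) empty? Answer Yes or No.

The string aa is accepted: the run s0 → s4 → s2 ends in the accepting state s2.
Since at least one string is accepted, L(A) is not empty.

No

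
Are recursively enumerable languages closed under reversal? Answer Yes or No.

Yes

Reverse the input and run the recogniser for L on it; this accepts exactly Lᴿ.
So the recursively enumerable languages are closed under reversal.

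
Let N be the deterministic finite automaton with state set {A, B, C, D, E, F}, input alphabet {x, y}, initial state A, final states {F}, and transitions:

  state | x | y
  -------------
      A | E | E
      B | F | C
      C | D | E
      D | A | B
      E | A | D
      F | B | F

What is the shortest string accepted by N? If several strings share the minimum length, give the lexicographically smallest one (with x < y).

A breadth-first search from A reaches an accepting state first via the path A → E → D → B → F on input xyyx.
No string of length < 4 is accepted (BFS exhausts all shorter strings without reaching an accepting state), and xyyx is the lexicographically least accepting string of length 4.

xyyx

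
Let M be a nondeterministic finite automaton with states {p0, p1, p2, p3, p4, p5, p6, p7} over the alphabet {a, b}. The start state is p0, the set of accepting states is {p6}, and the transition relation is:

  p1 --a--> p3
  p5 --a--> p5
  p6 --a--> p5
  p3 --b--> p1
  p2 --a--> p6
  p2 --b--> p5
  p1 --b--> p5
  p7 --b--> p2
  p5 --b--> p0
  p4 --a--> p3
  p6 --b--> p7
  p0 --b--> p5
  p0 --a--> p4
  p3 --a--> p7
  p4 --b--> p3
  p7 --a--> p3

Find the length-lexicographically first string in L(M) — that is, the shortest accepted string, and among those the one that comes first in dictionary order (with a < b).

aaaba

A breadth-first search from p0 reaches an accepting state first via the path p0 → p4 → p3 → p7 → p2 → p6 on input aaaba.
No string of length < 5 is accepted (BFS exhausts all shorter strings without reaching an accepting state), and aaaba is the lexicographically least accepting string of length 5.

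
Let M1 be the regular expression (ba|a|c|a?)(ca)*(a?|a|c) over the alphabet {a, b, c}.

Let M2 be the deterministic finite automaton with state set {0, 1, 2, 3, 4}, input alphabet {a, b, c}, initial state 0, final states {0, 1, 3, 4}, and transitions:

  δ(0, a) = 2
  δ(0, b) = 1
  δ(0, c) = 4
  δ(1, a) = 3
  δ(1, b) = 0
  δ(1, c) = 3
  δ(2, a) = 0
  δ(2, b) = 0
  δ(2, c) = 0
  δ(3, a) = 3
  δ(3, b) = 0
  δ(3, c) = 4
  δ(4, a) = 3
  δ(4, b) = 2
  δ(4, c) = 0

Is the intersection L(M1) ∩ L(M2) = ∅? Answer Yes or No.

No

The empty string ε is accepted by both M1 and M2.
Hence L(M1) ∩ L(M2) ≠ ∅.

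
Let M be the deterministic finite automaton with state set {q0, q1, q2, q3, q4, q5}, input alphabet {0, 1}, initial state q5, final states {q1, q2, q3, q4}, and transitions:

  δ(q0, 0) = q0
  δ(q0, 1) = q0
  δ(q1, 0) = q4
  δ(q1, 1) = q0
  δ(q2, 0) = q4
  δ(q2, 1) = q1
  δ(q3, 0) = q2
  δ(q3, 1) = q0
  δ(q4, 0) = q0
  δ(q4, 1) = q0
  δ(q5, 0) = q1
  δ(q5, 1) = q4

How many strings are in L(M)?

The useful subgraph on states {q1, q4, q5} is acyclic, so L(M) is finite; the longest accepting path visits 3 useful states, giving maximum string length 2.
Counting accepting paths from q5 by length: 2 of length 1, 1 of length 2. Total 3.

3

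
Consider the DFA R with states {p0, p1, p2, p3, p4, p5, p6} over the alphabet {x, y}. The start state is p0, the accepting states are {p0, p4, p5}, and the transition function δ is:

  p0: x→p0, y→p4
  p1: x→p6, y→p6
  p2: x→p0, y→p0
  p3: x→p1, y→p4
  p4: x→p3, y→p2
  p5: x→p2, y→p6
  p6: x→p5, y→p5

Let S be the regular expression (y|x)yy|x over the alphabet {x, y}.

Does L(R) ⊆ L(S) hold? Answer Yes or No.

No

The empty string ε is in L(R) but not in L(S).
So L(R) ⊄ L(S).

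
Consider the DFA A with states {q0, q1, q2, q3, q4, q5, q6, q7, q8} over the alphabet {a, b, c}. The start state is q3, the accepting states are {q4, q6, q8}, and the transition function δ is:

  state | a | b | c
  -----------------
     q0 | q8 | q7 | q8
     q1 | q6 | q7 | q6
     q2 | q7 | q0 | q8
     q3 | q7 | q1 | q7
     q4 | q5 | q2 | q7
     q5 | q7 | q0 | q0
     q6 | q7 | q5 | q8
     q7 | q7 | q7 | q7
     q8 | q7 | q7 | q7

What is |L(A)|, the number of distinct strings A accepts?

12

The useful subgraph on states {q0, q1, q3, q5, q6, q8} is acyclic, so L(A) is finite; the longest accepting path visits 6 useful states, giving maximum string length 5.
Counting accepting paths from q3 by length: 2 of length 2, 2 of length 3, 8 of length 5. Total 12.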